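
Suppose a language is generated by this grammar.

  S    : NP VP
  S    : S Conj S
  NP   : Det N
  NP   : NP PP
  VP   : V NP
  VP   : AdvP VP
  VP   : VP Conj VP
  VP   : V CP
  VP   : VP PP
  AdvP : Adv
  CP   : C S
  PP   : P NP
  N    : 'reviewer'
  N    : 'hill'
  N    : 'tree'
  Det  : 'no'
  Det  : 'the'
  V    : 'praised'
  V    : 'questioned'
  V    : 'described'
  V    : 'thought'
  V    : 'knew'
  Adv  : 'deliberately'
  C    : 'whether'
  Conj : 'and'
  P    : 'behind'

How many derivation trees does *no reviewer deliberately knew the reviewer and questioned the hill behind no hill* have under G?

7

Two of the 7 distinct bracketings:
[S [NP [Det no] [N reviewer]] [VP [AdvP [Adv deliberately]] [VP [VP [V knew] [NP [Det the] [N reviewer]]] [Conj and] [VP [V questioned] [NP [NP [Det the] [N hill]] [PP [P behind] [NP [Det no] [N hill]]]]]]]]
[S [NP [Det no] [N reviewer]] [VP [AdvP [Adv deliberately]] [VP [VP [V knew] [NP [Det the] [N reviewer]]] [Conj and] [VP [VP [V questioned] [NP [Det the] [N hill]]] [PP [P behind] [NP [Det no] [N hill]]]]]]]
The difference turns on whether NP → NP PP is used at the relevant span, versus an alternative expansion of NP.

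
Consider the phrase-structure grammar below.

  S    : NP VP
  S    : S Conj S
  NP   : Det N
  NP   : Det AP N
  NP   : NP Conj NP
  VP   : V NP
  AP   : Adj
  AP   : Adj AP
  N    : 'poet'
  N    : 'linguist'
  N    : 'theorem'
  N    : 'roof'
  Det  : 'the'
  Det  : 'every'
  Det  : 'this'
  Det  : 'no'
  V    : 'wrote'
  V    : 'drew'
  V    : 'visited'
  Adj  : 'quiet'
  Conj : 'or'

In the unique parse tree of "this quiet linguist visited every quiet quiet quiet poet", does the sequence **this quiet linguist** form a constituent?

Yes

[S [NP [Det this] [AP [Adj quiet]] [N linguist]] [VP [V visited] [NP [Det every] [AP [Adj quiet] [AP [Adj quiet] [AP [Adj quiet]]]] [N poet]]]]
The words 'this quiet linguist' are exhaustively dominated by a single NP node (built by NP → Det AP N), so they form a constituent.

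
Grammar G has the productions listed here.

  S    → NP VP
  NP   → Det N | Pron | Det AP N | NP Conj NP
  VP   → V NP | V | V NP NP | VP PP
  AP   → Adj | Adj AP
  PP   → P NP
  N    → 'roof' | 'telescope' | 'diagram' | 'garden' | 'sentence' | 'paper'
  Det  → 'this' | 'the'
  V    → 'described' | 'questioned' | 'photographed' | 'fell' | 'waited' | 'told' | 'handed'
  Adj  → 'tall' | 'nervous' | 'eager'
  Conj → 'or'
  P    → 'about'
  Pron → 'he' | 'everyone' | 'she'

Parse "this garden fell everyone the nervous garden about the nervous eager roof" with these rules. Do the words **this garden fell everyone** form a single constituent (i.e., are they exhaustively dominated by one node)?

No

[S [NP [Det this] [N garden]] [VP [VP [V fell] [NP [Pron everyone]] [NP [Det the] [AP [Adj nervous]] [N garden]]] [PP [P about] [NP [Det the] [AP [Adj nervous] [AP [Adj eager]]] [N roof]]]]]
The smallest constituent containing 'this garden fell everyone' is the S spanning 'this garden fell everyone the nervous garden about the nervous eager roof'; no single node in the tree dominates exactly the given words.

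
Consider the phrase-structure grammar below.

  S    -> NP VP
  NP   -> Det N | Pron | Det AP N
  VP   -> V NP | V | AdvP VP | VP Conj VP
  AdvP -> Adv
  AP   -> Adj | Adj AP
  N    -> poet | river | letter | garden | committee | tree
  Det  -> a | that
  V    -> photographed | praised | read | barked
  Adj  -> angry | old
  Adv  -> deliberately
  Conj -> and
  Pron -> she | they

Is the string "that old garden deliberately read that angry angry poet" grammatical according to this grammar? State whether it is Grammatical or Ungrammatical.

Grammatical

[S [NP [Det that] [AP [Adj old]] [N garden]] [VP [AdvP [Adv deliberately]] [VP [V read] [NP [Det that] [AP [Adj angry] [AP [Adj angry]]] [N poet]]]]]
Every word is introduced by a lexical rule and the phrasal rules combine the resulting categories into a single S.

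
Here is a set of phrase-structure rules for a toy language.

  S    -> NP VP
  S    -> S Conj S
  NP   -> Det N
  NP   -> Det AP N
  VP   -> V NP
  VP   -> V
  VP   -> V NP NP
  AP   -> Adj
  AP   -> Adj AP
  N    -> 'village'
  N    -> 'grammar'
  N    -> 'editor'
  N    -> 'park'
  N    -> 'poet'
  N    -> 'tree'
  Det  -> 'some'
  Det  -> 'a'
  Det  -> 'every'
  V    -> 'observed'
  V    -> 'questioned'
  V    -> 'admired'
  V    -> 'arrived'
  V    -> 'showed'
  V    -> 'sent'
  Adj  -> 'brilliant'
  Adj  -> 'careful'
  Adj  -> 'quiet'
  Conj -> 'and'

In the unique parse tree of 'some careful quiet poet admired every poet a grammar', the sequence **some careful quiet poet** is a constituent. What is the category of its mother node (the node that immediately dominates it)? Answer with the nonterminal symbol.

[S [NP [Det some] [AP [Adj careful] [AP [Adj quiet]]] [N poet]] [VP [V admired] [NP [Det every] [N poet]] [NP [Det a] [N grammar]]]]
The span 'some careful quiet poet' is the NP node built by NP → Det AP N.
Its mother is the S built by S → NP VP.

S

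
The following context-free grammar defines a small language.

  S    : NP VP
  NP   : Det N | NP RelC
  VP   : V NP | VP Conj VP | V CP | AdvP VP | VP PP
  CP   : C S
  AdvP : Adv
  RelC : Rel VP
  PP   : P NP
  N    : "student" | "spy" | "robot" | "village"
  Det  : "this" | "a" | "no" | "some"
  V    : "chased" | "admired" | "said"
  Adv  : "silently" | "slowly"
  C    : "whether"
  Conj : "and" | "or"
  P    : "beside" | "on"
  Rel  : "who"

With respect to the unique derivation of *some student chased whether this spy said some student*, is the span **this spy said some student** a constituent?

[S [NP [Det some] [N student]] [VP [V chased] [CP [C whether] [S [NP [Det this] [N spy]] [VP [V said] [NP [Det some] [N student]]]]]]]
The words 'this spy said some student' are exhaustively dominated by a single S node (built by S → NP VP), so they form a constituent.

Yes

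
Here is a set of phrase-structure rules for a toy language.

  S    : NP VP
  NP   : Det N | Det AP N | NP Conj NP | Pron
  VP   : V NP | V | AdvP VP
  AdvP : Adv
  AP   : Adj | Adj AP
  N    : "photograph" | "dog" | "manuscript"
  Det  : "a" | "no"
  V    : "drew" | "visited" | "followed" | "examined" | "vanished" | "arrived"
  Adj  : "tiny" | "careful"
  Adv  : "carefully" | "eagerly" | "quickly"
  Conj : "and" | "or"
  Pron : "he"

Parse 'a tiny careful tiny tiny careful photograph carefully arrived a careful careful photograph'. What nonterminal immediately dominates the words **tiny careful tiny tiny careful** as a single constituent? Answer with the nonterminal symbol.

[S [NP [Det a] [AP [Adj tiny] [AP [Adj careful] [AP [Adj tiny] [AP [Adj tiny] [AP [Adj careful]]]]]] [N photograph]] [VP [AdvP [Adv carefully]] [VP [V arrived] [NP [Det a] [AP [Adj careful] [AP [Adj careful]]] [N photograph]]]]]
The span 'tiny careful tiny tiny careful' is the AP node built by AP → Adj AP.

AP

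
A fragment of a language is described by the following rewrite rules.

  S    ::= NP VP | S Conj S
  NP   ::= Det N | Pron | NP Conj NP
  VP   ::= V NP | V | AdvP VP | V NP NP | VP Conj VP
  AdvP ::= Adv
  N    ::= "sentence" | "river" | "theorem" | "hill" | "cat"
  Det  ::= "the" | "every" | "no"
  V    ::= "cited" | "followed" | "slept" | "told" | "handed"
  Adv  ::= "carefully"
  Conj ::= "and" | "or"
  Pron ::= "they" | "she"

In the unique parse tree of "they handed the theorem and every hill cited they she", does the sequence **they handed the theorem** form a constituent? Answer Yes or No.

Yes

[S [S [NP [Pron they]] [VP [V handed] [NP [Det the] [N theorem]]]] [Conj and] [S [NP [Det every] [N hill]] [VP [V cited] [NP [Pron they]] [NP [Pron she]]]]]
The words 'they handed the theorem' are exhaustively dominated by a single S node (built by S → NP VP), so they form a constituent.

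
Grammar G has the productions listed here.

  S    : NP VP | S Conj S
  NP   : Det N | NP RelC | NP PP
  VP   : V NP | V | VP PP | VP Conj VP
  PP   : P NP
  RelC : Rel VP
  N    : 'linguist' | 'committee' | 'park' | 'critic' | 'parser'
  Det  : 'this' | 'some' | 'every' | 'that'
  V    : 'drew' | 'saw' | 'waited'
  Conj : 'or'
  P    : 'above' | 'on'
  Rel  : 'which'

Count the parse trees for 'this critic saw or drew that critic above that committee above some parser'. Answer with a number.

Two of the 9 distinct bracketings:
[S [NP [Det this] [N critic]] [VP [VP [VP [V saw]] [Conj or] [VP [V drew] [NP [Det that] [N critic]]]] [PP [P above] [NP [NP [Det that] [N committee]] [PP [P above] [NP [Det some] [N parser]]]]]]]
[S [NP [Det this] [N critic]] [VP [VP [VP [VP [V saw]] [Conj or] [VP [V drew] [NP [Det that] [N critic]]]] [PP [P above] [NP [Det that] [N committee]]]] [PP [P above] [NP [Det some] [N parser]]]]]
The difference turns on whether NP → NP PP is used at the relevant span, versus an alternative expansion of NP.

9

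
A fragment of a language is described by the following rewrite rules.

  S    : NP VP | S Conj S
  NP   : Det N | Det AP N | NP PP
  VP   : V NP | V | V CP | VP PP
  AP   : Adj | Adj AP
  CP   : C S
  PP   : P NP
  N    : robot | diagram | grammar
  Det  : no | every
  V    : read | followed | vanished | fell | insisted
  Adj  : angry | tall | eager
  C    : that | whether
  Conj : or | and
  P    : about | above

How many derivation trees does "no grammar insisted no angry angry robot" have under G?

1

[S [NP [Det no] [N grammar]] [VP [V insisted] [NP [Det no] [AP [Adj angry] [AP [Adj angry]]] [N robot]]]]
No rule offers an alternative attachment or grouping for any span, so this is the only derivation.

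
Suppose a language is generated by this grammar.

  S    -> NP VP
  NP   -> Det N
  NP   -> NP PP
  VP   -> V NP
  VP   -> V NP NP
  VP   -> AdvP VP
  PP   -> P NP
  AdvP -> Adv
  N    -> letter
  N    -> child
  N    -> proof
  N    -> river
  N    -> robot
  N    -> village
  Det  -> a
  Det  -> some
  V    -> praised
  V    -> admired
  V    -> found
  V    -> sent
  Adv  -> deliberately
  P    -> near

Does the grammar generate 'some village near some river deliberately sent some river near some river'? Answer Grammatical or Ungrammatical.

Grammatical

[S [NP [NP [Det some] [N village]] [PP [P near] [NP [Det some] [N river]]]] [VP [AdvP [Adv deliberately]] [VP [V sent] [NP [NP [Det some] [N river]] [PP [P near] [NP [Det some] [N river]]]]]]]
Every word is introduced by a lexical rule and the phrasal rules combine the resulting categories into a single S.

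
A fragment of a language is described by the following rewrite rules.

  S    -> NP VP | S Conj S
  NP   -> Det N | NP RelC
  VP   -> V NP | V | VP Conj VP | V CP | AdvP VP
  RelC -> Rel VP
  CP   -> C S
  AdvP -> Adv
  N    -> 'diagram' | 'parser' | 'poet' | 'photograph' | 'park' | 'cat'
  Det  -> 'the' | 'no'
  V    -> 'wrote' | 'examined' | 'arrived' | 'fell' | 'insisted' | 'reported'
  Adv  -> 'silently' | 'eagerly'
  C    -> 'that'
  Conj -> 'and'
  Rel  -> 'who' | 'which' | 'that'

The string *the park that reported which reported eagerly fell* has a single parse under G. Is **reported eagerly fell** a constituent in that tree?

No

[S [NP [NP [NP [Det the] [N park]] [RelC [Rel that] [VP [V reported]]]] [RelC [Rel which] [VP [V reported]]]] [VP [AdvP [Adv eagerly]] [VP [V fell]]]]
The smallest constituent containing 'reported eagerly fell' is the S spanning 'the park that reported which reported eagerly fell'; no single node in the tree dominates exactly the given words.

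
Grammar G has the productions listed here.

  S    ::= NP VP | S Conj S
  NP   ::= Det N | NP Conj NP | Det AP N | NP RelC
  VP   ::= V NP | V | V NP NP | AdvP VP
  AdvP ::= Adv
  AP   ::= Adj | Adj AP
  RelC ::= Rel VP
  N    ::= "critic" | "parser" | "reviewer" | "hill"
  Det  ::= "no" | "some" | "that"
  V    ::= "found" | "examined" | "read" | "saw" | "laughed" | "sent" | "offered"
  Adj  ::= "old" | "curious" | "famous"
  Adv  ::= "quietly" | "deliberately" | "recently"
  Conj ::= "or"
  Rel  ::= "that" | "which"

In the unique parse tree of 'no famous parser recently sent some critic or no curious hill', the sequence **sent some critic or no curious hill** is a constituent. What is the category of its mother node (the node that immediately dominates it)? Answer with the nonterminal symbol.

VP

S
  NP
    Det: no
    AP
      Adj: famous
    N: parser
  VP
    AdvP
      Adv: recently
    VP
      V: sent
      NP
        NP
          Det: some
          N: critic
        Conj: or
        NP
          Det: no
          AP
            Adj: curious
          N: hill
The span 'sent some critic or no curious hill' is the VP node built by VP → V NP.
Its mother is the VP built by VP → AdvP VP.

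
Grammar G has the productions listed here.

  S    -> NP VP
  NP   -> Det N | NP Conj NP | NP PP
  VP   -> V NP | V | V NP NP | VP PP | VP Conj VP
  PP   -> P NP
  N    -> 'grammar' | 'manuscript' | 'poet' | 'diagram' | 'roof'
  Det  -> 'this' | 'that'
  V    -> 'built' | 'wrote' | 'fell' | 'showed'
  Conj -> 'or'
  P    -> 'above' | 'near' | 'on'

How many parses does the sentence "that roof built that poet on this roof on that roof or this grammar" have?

9

Two of the 9 distinct bracketings:
[S [NP [Det that] [N roof]] [VP [V built] [NP [NP [NP [Det that] [N poet]] [PP [P on] [NP [NP [Det this] [N roof]] [PP [P on] [NP [Det that] [N roof]]]]]] [Conj or] [NP [Det this] [N grammar]]]]]
[S [NP [Det that] [N roof]] [VP [V built] [NP [NP [NP [NP [Det that] [N poet]] [PP [P on] [NP [Det this] [N roof]]]] [PP [P on] [NP [Det that] [N roof]]]] [Conj or] [NP [Det this] [N grammar]]]]]
The trees differ in how a recursive rule is bracketed over the same span.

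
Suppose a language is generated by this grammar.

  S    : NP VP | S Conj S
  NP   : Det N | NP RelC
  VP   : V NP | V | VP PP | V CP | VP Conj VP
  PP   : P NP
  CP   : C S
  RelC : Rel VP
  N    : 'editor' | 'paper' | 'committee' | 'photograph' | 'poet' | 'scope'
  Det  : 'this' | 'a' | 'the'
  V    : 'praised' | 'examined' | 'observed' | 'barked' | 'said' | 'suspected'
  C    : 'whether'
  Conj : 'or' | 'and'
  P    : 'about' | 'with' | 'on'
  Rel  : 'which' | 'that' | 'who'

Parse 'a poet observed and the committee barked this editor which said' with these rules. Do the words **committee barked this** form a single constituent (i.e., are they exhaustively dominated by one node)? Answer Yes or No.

No

[S [S [NP [Det a] [N poet]] [VP [V observed]]] [Conj and] [S [NP [Det the] [N committee]] [VP [V barked] [NP [NP [Det this] [N editor]] [RelC [Rel which] [VP [V said]]]]]]]
The smallest constituent containing 'committee barked this' is the S spanning 'the committee barked this editor which said'; no single node in the tree dominates exactly the given words.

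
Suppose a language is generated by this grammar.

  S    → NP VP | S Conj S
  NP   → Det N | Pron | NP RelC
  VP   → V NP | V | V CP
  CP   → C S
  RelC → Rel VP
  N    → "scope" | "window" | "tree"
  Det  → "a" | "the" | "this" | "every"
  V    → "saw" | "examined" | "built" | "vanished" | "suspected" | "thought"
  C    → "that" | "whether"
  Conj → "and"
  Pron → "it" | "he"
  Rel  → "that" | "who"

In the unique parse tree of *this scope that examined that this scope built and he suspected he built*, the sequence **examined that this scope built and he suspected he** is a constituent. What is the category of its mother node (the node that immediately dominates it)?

RelC

[S [NP [NP [Det this] [N scope]] [RelC [Rel that] [VP [V examined] [CP [C that] [S [S [NP [Det this] [N scope]] [VP [V built]]] [Conj and] [S [NP [Pron he]] [VP [V suspected] [NP [Pron he]]]]]]]]] [VP [V built]]]
The span 'examined that this scope built and he suspected he' is the VP node built by VP → V CP.
Its mother is the RelC built by RelC → Rel VP.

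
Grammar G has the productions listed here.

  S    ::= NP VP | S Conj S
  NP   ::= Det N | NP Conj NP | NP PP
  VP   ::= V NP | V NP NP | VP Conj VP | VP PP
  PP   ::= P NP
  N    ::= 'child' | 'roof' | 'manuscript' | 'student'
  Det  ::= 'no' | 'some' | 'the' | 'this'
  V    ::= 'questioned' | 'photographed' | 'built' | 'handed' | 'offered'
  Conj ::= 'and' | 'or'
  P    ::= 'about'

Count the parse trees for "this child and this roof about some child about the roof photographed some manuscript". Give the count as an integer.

Two of the 5 distinct bracketings:
[S [NP [NP [Det this] [N child]] [Conj and] [NP [NP [Det this] [N roof]] [PP [P about] [NP [NP [Det some] [N child]] [PP [P about] [NP [Det the] [N roof]]]]]]] [VP [V photographed] [NP [Det some] [N manuscript]]]]
[S [NP [NP [Det this] [N child]] [Conj and] [NP [NP [NP [Det this] [N roof]] [PP [P about] [NP [Det some] [N child]]]] [PP [P about] [NP [Det the] [N roof]]]]] [VP [V photographed] [NP [Det some] [N manuscript]]]]
The trees differ in how a recursive rule is bracketed over the same span.

5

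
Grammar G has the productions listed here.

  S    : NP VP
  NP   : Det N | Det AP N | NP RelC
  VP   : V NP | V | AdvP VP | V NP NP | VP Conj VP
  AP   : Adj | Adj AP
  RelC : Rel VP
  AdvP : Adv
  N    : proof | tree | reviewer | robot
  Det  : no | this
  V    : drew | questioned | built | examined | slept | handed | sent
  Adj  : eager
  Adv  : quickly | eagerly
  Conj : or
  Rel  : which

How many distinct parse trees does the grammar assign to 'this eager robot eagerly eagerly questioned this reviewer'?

1

[S [NP [Det this] [AP [Adj eager]] [N robot]] [VP [AdvP [Adv eagerly]] [VP [AdvP [Adv eagerly]] [VP [V questioned] [NP [Det this] [N reviewer]]]]]]
No rule offers an alternative attachment or grouping for any span, so this is the only derivation.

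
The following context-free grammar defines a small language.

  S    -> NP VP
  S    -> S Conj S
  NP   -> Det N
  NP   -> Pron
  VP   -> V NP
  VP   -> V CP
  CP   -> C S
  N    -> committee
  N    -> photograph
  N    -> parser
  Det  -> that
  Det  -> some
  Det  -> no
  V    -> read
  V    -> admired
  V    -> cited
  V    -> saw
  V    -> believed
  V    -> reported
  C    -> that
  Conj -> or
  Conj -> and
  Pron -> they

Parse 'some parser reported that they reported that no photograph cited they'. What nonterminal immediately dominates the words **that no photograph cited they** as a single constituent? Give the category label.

S
  NP
    Det: some
    N: parser
  VP
    V: reported
    CP
      C: that
      S
        NP
          Pron: they
        VP
          V: reported
          CP
            C: that
            S
              NP
                Det: no
                N: photograph
              VP
                V: cited
                NP
                  Pron: they
The span 'that no photograph cited they' is the CP node built by CP → C S.

CP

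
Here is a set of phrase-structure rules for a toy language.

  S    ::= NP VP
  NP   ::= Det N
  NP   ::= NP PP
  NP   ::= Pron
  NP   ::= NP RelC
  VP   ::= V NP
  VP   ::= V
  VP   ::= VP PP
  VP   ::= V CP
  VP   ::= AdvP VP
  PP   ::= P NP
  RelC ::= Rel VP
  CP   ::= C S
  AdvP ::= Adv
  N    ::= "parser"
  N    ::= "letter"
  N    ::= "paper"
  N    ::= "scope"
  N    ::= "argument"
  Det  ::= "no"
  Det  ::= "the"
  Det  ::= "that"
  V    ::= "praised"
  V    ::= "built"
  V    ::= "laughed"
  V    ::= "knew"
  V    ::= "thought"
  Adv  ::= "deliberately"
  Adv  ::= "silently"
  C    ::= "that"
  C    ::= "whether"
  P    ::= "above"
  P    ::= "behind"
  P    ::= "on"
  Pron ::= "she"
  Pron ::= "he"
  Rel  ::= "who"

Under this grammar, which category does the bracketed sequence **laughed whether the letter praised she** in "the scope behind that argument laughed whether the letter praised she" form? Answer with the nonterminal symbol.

VP

[S [NP [NP [Det the] [N scope]] [PP [P behind] [NP [Det that] [N argument]]]] [VP [V laughed] [CP [C whether] [S [NP [Det the] [N letter]] [VP [V praised] [NP [Pron she]]]]]]]
The span 'laughed whether the letter praised she' is the VP node built by VP → V CP.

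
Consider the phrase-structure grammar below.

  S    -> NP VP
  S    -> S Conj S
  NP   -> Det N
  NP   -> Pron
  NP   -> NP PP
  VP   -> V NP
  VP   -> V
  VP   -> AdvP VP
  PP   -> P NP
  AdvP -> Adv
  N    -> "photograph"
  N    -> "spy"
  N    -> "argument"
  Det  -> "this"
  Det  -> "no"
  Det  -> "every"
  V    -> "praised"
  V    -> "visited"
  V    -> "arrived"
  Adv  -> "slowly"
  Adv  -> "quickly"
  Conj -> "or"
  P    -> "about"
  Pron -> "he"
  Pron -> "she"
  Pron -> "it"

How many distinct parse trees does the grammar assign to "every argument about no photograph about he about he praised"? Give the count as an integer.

5

Two of the 5 distinct bracketings:
[S [NP [NP [Det every] [N argument]] [PP [P about] [NP [NP [Det no] [N photograph]] [PP [P about] [NP [NP [Pron he]] [PP [P about] [NP [Pron he]]]]]]]] [VP [V praised]]]
[S [NP [NP [Det every] [N argument]] [PP [P about] [NP [NP [NP [Det no] [N photograph]] [PP [P about] [NP [Pron he]]]] [PP [P about] [NP [Pron he]]]]]] [VP [V praised]]]
The trees differ in how a recursive rule is bracketed over the same span.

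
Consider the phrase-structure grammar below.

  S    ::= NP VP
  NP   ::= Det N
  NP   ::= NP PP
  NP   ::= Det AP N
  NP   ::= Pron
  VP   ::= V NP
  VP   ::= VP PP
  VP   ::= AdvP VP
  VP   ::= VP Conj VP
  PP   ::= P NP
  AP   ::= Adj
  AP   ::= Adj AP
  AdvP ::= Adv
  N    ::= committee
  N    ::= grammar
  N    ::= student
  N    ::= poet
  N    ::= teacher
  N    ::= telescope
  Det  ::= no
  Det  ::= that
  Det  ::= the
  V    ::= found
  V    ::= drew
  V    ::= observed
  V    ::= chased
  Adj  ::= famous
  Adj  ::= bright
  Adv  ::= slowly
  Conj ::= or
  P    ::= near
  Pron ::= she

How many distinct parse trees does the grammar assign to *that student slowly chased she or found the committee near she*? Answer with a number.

7

Two of the 7 distinct bracketings:
[S [NP [Det that] [N student]] [VP [VP [AdvP [Adv slowly]] [VP [VP [V chased] [NP [Pron she]]] [Conj or] [VP [V found] [NP [Det the] [N committee]]]]] [PP [P near] [NP [Pron she]]]]]
[S [NP [Det that] [N student]] [VP [VP [VP [AdvP [Adv slowly]] [VP [V chased] [NP [Pron she]]]] [Conj or] [VP [V found] [NP [Det the] [N committee]]]] [PP [P near] [NP [Pron she]]]]]
The trees differ in how a recursive rule is bracketed over the same span.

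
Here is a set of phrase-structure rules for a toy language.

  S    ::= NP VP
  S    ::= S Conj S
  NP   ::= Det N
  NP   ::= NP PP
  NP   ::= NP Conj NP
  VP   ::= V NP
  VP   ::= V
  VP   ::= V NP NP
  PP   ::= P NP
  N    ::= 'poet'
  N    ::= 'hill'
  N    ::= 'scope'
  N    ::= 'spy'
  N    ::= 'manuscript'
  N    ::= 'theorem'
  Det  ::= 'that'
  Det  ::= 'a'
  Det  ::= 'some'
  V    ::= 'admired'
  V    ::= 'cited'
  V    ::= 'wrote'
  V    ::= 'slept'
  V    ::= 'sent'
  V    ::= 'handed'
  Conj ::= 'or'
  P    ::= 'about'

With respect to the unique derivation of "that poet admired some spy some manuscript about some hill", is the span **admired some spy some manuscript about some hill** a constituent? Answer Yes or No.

Yes

[S [NP [Det that] [N poet]] [VP [V admired] [NP [Det some] [N spy]] [NP [NP [Det some] [N manuscript]] [PP [P about] [NP [Det some] [N hill]]]]]]
The words 'admired some spy some manuscript about some hill' are exhaustively dominated by a single VP node (built by VP → V NP NP), so they form a constituent.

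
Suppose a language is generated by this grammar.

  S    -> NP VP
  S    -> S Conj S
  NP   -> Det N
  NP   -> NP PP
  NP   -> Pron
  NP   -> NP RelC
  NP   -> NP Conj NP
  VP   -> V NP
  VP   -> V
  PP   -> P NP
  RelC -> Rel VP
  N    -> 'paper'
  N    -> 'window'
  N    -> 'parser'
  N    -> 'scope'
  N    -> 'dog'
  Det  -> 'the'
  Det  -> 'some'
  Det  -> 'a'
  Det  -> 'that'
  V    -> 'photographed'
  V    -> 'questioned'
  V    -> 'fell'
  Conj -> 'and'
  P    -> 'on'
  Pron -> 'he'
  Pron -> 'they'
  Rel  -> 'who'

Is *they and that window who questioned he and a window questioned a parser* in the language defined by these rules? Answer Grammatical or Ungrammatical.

S
  NP
    NP
      NP
        Pron: they
      Conj: and
      NP
        Det: that
        N: window
    RelC
      Rel: who
      VP
        V: questioned
        NP
          NP
            Pron: he
          Conj: and
          NP
            Det: a
            N: window
  VP
    V: questioned
    NP
      Det: a
      N: parser
Each bracket corresponds to one application of a listed rule, so the string is derivable from S.

Grammatical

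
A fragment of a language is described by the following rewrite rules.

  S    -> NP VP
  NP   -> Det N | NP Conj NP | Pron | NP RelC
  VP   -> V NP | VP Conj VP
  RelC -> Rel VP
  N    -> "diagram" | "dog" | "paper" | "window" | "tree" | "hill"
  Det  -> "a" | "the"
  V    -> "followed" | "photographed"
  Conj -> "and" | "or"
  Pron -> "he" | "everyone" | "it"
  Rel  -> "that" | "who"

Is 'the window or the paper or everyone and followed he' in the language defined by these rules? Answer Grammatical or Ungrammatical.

For S → NP VP, every NP-prefix leaves a non-VP remainder: after 'the window' the remainder is not a VP; after 'the window or the paper' the remainder is not a VP; after 'the window or the paper or everyone' the remainder is not a VP.

Ungrammatical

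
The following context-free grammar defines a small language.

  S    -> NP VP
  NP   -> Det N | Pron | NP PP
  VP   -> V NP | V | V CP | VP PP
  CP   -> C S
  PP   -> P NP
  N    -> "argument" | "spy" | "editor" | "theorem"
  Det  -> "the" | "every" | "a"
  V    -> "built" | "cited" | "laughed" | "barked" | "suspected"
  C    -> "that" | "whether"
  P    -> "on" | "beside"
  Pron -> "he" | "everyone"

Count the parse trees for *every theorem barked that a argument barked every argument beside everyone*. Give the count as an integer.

Two of the 3 distinct bracketings:
[S [NP [Det every] [N theorem]] [VP [V barked] [CP [C that] [S [NP [Det a] [N argument]] [VP [V barked] [NP [NP [Det every] [N argument]] [PP [P beside] [NP [Pron everyone]]]]]]]]]
[S [NP [Det every] [N theorem]] [VP [V barked] [CP [C that] [S [NP [Det a] [N argument]] [VP [VP [V barked] [NP [Det every] [N argument]]] [PP [P beside] [NP [Pron everyone]]]]]]]]
The difference turns on whether NP → NP PP is used at the relevant span, versus an alternative expansion of NP.

3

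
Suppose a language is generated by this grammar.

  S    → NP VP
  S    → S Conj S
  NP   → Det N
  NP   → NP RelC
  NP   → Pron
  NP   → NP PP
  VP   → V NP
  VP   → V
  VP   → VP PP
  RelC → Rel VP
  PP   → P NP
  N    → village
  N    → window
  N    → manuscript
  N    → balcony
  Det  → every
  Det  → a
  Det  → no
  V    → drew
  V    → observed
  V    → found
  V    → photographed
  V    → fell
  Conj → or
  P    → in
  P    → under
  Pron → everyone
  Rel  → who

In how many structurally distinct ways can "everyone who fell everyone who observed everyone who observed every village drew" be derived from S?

Two of the 5 distinct bracketings:
[S [NP [NP [Pron everyone]] [RelC [Rel who] [VP [V fell] [NP [NP [Pron everyone]] [RelC [Rel who] [VP [V observed] [NP [NP [Pron everyone]] [RelC [Rel who] [VP [V observed] [NP [Det every] [N village]]]]]]]]]]] [VP [V drew]]]
[S [NP [NP [Pron everyone]] [RelC [Rel who] [VP [V fell] [NP [NP [NP [Pron everyone]] [RelC [Rel who] [VP [V observed] [NP [Pron everyone]]]]] [RelC [Rel who] [VP [V observed] [NP [Det every] [N village]]]]]]]] [VP [V drew]]]
The trees differ in how a recursive rule is bracketed over the same span.

5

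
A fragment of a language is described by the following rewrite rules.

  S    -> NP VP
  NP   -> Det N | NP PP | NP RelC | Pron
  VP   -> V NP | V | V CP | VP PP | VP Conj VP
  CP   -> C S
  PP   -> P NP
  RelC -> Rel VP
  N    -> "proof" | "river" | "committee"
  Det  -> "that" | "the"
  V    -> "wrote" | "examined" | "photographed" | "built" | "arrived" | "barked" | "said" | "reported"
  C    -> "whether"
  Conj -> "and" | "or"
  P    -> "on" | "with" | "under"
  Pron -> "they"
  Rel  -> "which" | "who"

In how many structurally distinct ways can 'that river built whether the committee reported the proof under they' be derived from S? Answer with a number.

3

Two of the 3 distinct bracketings:
[S [NP [Det that] [N river]] [VP [V built] [CP [C whether] [S [NP [Det the] [N committee]] [VP [V reported] [NP [NP [Det the] [N proof]] [PP [P under] [NP [Pron they]]]]]]]]]
[S [NP [Det that] [N river]] [VP [V built] [CP [C whether] [S [NP [Det the] [N committee]] [VP [VP [V reported] [NP [Det the] [N proof]]] [PP [P under] [NP [Pron they]]]]]]]]
The difference turns on whether NP → NP PP is used at the relevant span, versus an alternative expansion of NP.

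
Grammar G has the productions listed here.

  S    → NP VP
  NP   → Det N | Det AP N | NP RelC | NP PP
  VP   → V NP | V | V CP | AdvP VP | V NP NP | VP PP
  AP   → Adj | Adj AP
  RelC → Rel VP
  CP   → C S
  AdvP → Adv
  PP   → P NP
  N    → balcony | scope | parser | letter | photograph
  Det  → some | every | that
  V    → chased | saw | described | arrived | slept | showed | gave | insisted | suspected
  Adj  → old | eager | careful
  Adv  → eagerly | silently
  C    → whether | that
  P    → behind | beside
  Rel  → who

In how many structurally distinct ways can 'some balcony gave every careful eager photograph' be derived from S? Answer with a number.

[S [NP [Det some] [N balcony]] [VP [V gave] [NP [Det every] [AP [Adj careful] [AP [Adj eager]]] [N photograph]]]]
No rule offers an alternative attachment or grouping for any span, so this is the only derivation.

1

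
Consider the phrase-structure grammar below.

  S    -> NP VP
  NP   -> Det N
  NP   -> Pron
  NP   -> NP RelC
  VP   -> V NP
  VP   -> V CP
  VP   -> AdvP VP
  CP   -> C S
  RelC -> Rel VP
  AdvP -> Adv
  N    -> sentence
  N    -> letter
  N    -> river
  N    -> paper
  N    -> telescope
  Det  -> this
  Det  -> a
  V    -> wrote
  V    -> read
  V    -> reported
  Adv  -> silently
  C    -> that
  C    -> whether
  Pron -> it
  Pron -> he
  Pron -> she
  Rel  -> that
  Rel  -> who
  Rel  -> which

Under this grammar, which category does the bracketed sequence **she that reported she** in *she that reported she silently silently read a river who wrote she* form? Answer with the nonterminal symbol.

[S [NP [NP [Pron she]] [RelC [Rel that] [VP [V reported] [NP [Pron she]]]]] [VP [AdvP [Adv silently]] [VP [AdvP [Adv silently]] [VP [V read] [NP [NP [Det a] [N river]] [RelC [Rel who] [VP [V wrote] [NP [Pron she]]]]]]]]]
The span 'she that reported she' is the NP node built by NP → NP RelC.

NP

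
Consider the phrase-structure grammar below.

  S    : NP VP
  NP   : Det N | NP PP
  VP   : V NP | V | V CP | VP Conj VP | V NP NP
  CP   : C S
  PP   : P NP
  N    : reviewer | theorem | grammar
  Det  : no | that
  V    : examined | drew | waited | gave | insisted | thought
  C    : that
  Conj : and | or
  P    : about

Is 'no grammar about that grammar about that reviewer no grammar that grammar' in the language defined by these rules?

For S → NP VP, every NP-prefix leaves a non-VP remainder: after 'no grammar' the remainder is not a VP; after 'no grammar about that grammar' the remainder is not a VP; after 'no grammar about that grammar about that reviewer' the remainder is not a VP.

Ungrammatical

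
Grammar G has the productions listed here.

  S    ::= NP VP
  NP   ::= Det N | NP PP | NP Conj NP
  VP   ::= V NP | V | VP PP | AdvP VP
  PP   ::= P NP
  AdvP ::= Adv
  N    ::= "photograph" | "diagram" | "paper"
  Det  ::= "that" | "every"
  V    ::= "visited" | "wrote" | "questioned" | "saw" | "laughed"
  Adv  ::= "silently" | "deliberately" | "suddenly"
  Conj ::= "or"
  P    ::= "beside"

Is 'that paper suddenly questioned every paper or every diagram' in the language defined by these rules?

S
  NP
    Det: that
    N: paper
  VP
    AdvP
      Adv: suddenly
    VP
      V: questioned
      NP
        NP
          Det: every
          N: paper
        Conj: or
        NP
          Det: every
          N: diagram
The bracketing above is licensed at every node by one of the given productions, with S at the root.

Grammatical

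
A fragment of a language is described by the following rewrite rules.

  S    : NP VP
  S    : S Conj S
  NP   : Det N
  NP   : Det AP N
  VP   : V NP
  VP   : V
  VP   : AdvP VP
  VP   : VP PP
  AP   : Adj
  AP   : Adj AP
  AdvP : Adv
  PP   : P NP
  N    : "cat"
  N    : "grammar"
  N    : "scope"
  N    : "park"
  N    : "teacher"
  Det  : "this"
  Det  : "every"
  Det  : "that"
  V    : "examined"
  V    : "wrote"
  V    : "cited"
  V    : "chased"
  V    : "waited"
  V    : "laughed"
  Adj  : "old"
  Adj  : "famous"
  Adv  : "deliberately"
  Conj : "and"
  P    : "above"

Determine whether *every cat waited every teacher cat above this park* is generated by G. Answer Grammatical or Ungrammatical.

An N word can never sit immediately before an N word in any string this grammar generates, so the substring 'teacher cat' rules out a derivation.

Ungrammatical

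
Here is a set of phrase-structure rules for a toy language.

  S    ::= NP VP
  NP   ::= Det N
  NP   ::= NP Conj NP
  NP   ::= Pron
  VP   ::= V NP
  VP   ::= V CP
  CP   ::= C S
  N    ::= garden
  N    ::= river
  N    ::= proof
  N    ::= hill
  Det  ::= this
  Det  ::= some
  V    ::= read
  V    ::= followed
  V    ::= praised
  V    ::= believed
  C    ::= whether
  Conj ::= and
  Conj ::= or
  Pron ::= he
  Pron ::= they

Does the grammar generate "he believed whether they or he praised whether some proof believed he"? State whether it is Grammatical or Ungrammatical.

Grammatical

[S [NP [Pron he]] [VP [V believed] [CP [C whether] [S [NP [NP [Pron they]] [Conj or] [NP [Pron he]]] [VP [V praised] [CP [C whether] [S [NP [Det some] [N proof]] [VP [V believed] [NP [Pron he]]]]]]]]]]
The bracketing above is licensed at every node by one of the given productions, with S at the root.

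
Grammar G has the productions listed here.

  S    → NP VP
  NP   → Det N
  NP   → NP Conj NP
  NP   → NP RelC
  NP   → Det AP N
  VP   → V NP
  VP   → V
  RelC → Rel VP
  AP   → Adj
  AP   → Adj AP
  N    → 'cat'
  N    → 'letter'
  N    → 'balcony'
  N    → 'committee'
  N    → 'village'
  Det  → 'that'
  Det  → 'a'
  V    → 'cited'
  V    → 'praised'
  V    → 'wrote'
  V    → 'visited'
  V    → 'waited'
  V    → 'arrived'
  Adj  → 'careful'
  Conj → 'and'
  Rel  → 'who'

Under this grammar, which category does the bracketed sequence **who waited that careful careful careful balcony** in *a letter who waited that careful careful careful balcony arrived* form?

S
  NP
    NP
      Det: a
      N: letter
    RelC
      Rel: who
      VP
        V: waited
        NP
          Det: that
          AP
            Adj: careful
            AP
              Adj: careful
              AP
                Adj: careful
          N: balcony
  VP
    V: arrived
The span 'who waited that careful careful careful balcony' is the RelC node built by RelC → Rel VP.

RelC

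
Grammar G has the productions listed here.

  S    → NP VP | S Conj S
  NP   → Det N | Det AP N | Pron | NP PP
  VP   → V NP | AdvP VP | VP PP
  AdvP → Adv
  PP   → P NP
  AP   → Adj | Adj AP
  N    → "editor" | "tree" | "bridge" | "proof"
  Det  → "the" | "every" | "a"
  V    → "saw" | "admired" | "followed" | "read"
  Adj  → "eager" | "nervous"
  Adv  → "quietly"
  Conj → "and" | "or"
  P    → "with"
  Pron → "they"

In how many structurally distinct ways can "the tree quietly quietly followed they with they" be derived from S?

4

Two of the 4 distinct bracketings:
[S [NP [Det the] [N tree]] [VP [AdvP [Adv quietly]] [VP [AdvP [Adv quietly]] [VP [V followed] [NP [NP [Pron they]] [PP [P with] [NP [Pron they]]]]]]]]
[S [NP [Det the] [N tree]] [VP [AdvP [Adv quietly]] [VP [AdvP [Adv quietly]] [VP [VP [V followed] [NP [Pron they]]] [PP [P with] [NP [Pron they]]]]]]]
The difference turns on whether NP → NP PP is used at the relevant span, versus an alternative expansion of NP.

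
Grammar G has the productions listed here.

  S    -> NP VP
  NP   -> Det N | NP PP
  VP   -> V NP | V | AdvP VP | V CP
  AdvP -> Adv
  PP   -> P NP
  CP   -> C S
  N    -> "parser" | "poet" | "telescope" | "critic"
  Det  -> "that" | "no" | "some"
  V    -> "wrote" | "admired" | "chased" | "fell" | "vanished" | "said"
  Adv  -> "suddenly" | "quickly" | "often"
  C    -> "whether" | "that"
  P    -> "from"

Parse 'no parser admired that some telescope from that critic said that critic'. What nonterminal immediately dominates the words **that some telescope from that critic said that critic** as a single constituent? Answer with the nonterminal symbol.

[S [NP [Det no] [N parser]] [VP [V admired] [CP [C that] [S [NP [NP [Det some] [N telescope]] [PP [P from] [NP [Det that] [N critic]]]] [VP [V said] [NP [Det that] [N critic]]]]]]]
The span 'that some telescope from that critic said that critic' is the CP node built by CP → C S.

CP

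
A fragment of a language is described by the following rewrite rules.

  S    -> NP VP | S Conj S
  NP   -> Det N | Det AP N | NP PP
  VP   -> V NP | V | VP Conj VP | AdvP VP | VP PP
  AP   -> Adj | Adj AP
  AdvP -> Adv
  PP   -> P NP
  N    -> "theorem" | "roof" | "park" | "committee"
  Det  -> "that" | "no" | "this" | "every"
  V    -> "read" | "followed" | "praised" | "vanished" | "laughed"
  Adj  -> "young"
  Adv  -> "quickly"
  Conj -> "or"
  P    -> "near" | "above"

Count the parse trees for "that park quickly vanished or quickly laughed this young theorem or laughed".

7

Two of the 7 distinct bracketings:
[S [NP [Det that] [N park]] [VP [VP [AdvP [Adv quickly]] [VP [V vanished]]] [Conj or] [VP [VP [AdvP [Adv quickly]] [VP [V laughed] [NP [Det this] [AP [Adj young]] [N theorem]]]] [Conj or] [VP [V laughed]]]]]
[S [NP [Det that] [N park]] [VP [VP [AdvP [Adv quickly]] [VP [V vanished]]] [Conj or] [VP [AdvP [Adv quickly]] [VP [VP [V laughed] [NP [Det this] [AP [Adj young]] [N theorem]]] [Conj or] [VP [V laughed]]]]]]
The trees differ in how a recursive rule is bracketed over the same span.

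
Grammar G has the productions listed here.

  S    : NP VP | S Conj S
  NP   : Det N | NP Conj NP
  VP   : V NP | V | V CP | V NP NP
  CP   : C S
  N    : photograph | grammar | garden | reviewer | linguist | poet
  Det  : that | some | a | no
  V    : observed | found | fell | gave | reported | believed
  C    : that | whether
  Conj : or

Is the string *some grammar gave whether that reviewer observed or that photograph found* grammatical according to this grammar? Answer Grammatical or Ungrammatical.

Grammatical

[S [NP [Det some] [N grammar]] [VP [V gave] [CP [C whether] [S [S [NP [Det that] [N reviewer]] [VP [V observed]]] [Conj or] [S [NP [Det that] [N photograph]] [VP [V found]]]]]]]
The bracketing above is licensed at every node by one of the given productions, with S at the root.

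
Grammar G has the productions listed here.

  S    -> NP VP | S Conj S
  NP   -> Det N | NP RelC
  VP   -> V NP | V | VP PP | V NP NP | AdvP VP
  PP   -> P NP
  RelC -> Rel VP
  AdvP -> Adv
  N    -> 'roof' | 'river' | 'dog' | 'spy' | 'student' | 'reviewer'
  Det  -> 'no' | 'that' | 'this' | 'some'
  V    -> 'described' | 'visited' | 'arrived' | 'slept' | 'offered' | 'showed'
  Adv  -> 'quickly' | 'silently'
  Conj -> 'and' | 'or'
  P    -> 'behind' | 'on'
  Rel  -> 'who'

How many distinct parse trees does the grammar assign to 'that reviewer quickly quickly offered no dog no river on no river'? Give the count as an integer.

Two of the 3 distinct bracketings:
[S [NP [Det that] [N reviewer]] [VP [VP [AdvP [Adv quickly]] [VP [AdvP [Adv quickly]] [VP [V offered] [NP [Det no] [N dog]] [NP [Det no] [N river]]]]] [PP [P on] [NP [Det no] [N river]]]]]
[S [NP [Det that] [N reviewer]] [VP [AdvP [Adv quickly]] [VP [VP [AdvP [Adv quickly]] [VP [V offered] [NP [Det no] [N dog]] [NP [Det no] [N river]]]] [PP [P on] [NP [Det no] [N river]]]]]]
The trees differ in how a recursive rule is bracketed over the same span.

3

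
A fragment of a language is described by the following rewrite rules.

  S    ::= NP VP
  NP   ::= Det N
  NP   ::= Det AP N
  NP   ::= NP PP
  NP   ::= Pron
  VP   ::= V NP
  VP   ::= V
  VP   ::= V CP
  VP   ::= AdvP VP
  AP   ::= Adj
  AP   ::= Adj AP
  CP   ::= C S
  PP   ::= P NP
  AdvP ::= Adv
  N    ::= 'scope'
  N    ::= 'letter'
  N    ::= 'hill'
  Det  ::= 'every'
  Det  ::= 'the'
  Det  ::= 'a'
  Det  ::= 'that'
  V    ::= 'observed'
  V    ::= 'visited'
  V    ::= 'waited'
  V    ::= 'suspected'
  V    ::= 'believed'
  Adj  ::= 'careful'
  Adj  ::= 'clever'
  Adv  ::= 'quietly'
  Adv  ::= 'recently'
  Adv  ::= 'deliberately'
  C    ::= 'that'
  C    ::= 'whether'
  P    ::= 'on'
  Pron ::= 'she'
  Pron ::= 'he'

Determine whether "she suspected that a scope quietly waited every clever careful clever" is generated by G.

For S → NP VP, the only prefix that parses as NP is 'she', but the remainder 'suspected that a scope quietly waited every clever careful clever' is not a VP under these rules.

Ungrammatical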